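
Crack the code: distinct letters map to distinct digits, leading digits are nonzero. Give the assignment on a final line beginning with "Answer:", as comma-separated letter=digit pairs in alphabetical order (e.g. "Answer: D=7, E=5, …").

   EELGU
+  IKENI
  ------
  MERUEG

Step 1. [col 1: U + I ≡ G (mod 10)] no forcing yet in column 1 (carry-in 0); U=7 is free and consistent — try it ⇒ U=7.
Step 2. [col 1: U + I ≡ G (mod 10)] column 1 (U + I ≡ G (mod 10), carry-in 0) doesn't pin I yet; pick I=9 and continue. So I=9.
Step 3. [M] M is the leading digit of a 6-digit sum of two 5-digit numbers; the final carry is exactly 1. So M=1.
Step 4. [col 1: U + I ≡ G (mod 10)] column 1 reads U+I+carry(0)=G with U=7, I=9; with digits 1,7,9 already taken and all letters distinct, the only value for G is 6, so G=6.
Step 5. [col 2: G + N ≡ E (mod 10)] no forcing yet in column 2 (carry-in 1); N=5 is free and consistent — try it, so N=5.
Step 6. [col 2: G + N ≡ E (mod 10)] column 2 reads G+N+carry(1)=E with G=6, N=5; with digits 1,5,6,7,9 already taken and all letters distinct, the only value for E is 2. So E=2.
Step 7. [col 3: L + E ≡ U (mod 10)] column 3: given E=2, U=7, carry-in 1, and digits 1,2,5,6,7,9 already taken and all letters distinct, L+E≡U (mod 10) forces L=4 ⇒ L=4.
Step 8. [col 4: E + K ≡ R (mod 10)] in column 4 we have E+K≡R with carry-in 0; given E=2 and digits 1,2,4,5,6,7,9 already taken and all letters distinct, that pins K to 8, so K=8.
Step 9. [col 4: E + K ≡ R (mod 10)] column 4: given E=2, K=8, carry-in 0, and digits 1,2,4,5,6,7,8,9 already taken and all letters distinct, E+K≡R (mod 10) forces R=0 ⇒ R=0.

Answer: E=2, G=6, I=9, K=8, L=4, M=1, N=5, R=0, U=7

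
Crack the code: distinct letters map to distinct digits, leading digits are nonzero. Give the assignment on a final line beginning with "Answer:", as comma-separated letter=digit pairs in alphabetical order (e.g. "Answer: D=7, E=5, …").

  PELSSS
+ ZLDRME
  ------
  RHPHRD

Step 1. [col 1: S + E ≡ D (mod 10)] column 1 (S + E ≡ D (mod 10), carry-in 0) doesn't pin S yet; pick S=2 and continue ⇒ S=2.
Step 2. [col 1: S + E ≡ D (mod 10)] no forcing yet in column 1 (carry-in 0); E=6 is free and consistent — try it, so E=6.
Step 3. [col 1: S + E ≡ D (mod 10)] column 1: given S=2, E=6, carry-in 0, and digits 2,6 already taken and all letters distinct, S+E≡D (mod 10) forces D=8 ⇒ D=8.
Step 4. [col 2: S + M ≡ R (mod 10)] column 2 (S + M ≡ R (mod 10), carry-in 0) doesn't pin R yet; pick R=9 and continue. So R=9.
Step 5. [col 2: S + M ≡ R (mod 10)] column 2: given S=2, R=9, carry-in 0, and digits 2,6,8,9 already taken and all letters distinct, S+M≡R (mod 10) forces M=7, so M=7.
Step 6. [col 3: S + R ≡ H (mod 10)] from column 3 (S=2, R=9, carry-in 0, digits 2,6,7,8,9 already taken and all letters distinct): H must equal 1 ⇒ H=1.
Step 7. [col 4: L + D ≡ P (mod 10)] no forcing yet in column 4 (carry-in 1); L=4 is free and consistent — try it ⇒ L=4.
Step 8. [col 4: L + D ≡ P (mod 10)] column 4 reads L+D+carry(1)=P with L=4, D=8; with digits 1,2,4,6,7,8,9 already taken and all letters distinct, the only value for P is 3 ⇒ P=3.
Step 9. [col 6: P + Z ≡ R (mod 10)] column 6 reads P+Z+carry(1)=R with P=3, R=9; with digits 1,2,3,4,6,7,8,9 already taken and all letters distinct, the only value for Z is 5, so Z=5.

Answer: D=8, E=6, H=1, L=4, M=7, P=3, R=9, S=2, Z=5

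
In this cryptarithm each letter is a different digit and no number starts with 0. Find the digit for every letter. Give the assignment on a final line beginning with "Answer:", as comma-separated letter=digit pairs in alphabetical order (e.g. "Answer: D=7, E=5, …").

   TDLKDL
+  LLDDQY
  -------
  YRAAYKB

Step 1. [col 1: L + Y ≡ B (mod 10)] L=6 is one option consistent with column 1 (L + Y ≡ B (mod 10), carry-in 0) — take it. So L=6.
Step 2. [col 1: L + Y ≡ B (mod 10)] B=7 is one option consistent with column 1 (L + Y ≡ B (mod 10), carry-in 0) — take it. So B=7.
Step 3. [col 1: L + Y ≡ B (mod 10)] column 1 reads L+Y+carry(0)=B with L=6, B=7; with digits 6,7 already taken and all letters distinct, the only value for Y is 1 ⇒ Y=1.
Step 4. [col 2: D + Q ≡ K (mod 10)] column 2 (D + Q ≡ K (mod 10), carry-in 0) doesn't pin K yet; pick K=2 and continue ⇒ K=2.
Step 5. [col 2: D + Q ≡ K (mod 10)] several values work for D in column 2 (D + Q ≡ K (mod 10), carry-in 0); try D=8. So D=8.
Step 6. [col 2: D + Q ≡ K (mod 10)] column 2: given D=8, K=2, carry-in 0, and digits 1,2,6,7,8 already taken and all letters distinct, D+Q≡K (mod 10) forces Q=4 ⇒ Q=4.
Step 7. [col 4: L + D ≡ A (mod 10)] column 4: given L=6, D=8, carry-in 1, and digits 1,2,4,6,7,8 already taken and all letters distinct, L+D≡A (mod 10) forces A=5, so A=5.
Step 8. [col 6: T + L ≡ R (mod 10)] column 6: given L=6, carry-in 1, and digits 1,2,4,5,6,7,8 already taken and all letters distinct, T+L≡R (mod 10) forces T=3 ⇒ T=3.
Step 9. [col 6: T + L ≡ R (mod 10)] from column 6 (T=3, L=6, carry-in 1, digits 1,2,3,4,5,6,7,8 already taken and all letters distinct): R must equal 0, so R=0.

Answer: A=5, B=7, D=8, K=2, L=6, Q=4, R=0, T=3, Y=1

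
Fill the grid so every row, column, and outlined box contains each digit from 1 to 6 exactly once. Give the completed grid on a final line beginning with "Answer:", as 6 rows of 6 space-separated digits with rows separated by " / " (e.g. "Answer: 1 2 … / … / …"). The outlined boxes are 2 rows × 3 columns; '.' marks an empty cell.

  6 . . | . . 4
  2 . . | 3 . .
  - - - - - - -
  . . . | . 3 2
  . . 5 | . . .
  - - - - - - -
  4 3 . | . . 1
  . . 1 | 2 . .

Step 1. [r4c6∈{6}] r4c6's peers cover all but 6. So r4c6=6.
Step 2. [r2c6∈{5}] r2c6's peers cover all but 5. So r2c6=5.
Step 3. [r1c4∈{1}] r1c4 is down to just 1 ⇒ r1c4=1.
Step 4. [r5c4∈{5,6}] col 4 places 6 nowhere but r5c4 ⇒ r5c4=6.
Step 5. [r2c2∈{1,4}] across row 2, 1 lands solely at r2c2, so r2c2=1.
Step 6. [r4c4∈{4}] r4c4 has the single candidate 4, so r4c4=4.
Step 7. [r3c2∈{4,6}] across col 2, 4 lands solely at r3c2 ⇒ r3c2=4.
Step 8. [r6c1∈{5}] only 5 remains possible at r6c1 ⇒ r6c1=5.
Step 9. [r3c1∈{1}] nothing but 1 survives at r3c1. So r3c1=1.
Step 10. [r6c6∈{3}] r6c6 is down to just 3, so r6c6=3.
Step 11. [r4c1∈{3}] only 3 remains possible at r4c1, so r4c1=3.
Step 12. [r6c2∈{6}] r6c2 has the single candidate 6. So r6c2=6.
Step 13. [r1c5∈{2}] r1c5 is down to just 2 ⇒ r1c5=2.
Step 14. [r5c3∈{2}] r5c3 is down to just 2. So r5c3=2.
Step 15. [r3c4∈{5}] nothing but 5 survives at r3c4, so r3c4=5.
Step 16. [r2c3∈{4}] r2c3 is down to just 4. So r2c3=4.
Step 17. [r1c3∈{3}] r1c3's peers cover all but 3. So r1c3=3.
Step 18. [r4c5∈{1}] r4c5's peers cover all but 1. So r4c5=1.
Step 19. [r2c5∈{6}] r2c5's peers cover all but 6 ⇒ r2c5=6.
Step 20. [r1c2∈{5}] nothing but 5 survives at r1c2. So r1c2=5.
Step 21. [r4c2∈{2}] r4c2 is down to just 2. So r4c2=2.
Step 22. [r3c3∈{6}] r3c3's peers cover all but 6, so r3c3=6.
Step 23. [r6c5∈{4}] r6c5 has the single candidate 4. So r6c5=4.
Step 24. [r5c5∈{5}] r5c5's peers cover all but 5, so r5c5=5.

Answer: 6 5 3 1 2 4 / 2 1 4 3 6 5 / 1 4 6 5 3 2 / 3 2 5 4 1 6 / 4 3 2 6 5 1 / 5 6 1 2 4 3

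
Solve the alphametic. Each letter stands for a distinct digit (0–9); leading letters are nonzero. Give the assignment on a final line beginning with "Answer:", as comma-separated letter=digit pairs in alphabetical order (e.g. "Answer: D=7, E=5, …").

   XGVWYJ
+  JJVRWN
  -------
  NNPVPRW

Step 1. [col 1: J + N ≡ W (mod 10)] N=1 is one option consistent with column 1 (J + N ≡ W (mod 10), carry-in 0) — take it. So N=1.
Step 2. [col 1: J + N ≡ W (mod 10)] no forcing yet in column 1 (carry-in 0); W=7 is free and consistent — try it ⇒ W=7.
Step 3. [col 1: J + N ≡ W (mod 10)] column 1: given N=1, W=7, carry-in 0, and digits 1,7 already taken and all letters distinct, J+N≡W (mod 10) forces J=6. So J=6.
Step 4. [col 2: Y + W ≡ R (mod 10)] R=2 is one option consistent with column 2 (Y + W ≡ R (mod 10), carry-in 0) — take it. So R=2.
Step 5. [col 2: Y + W ≡ R (mod 10)] from column 2 (W=7, R=2, carry-in 0, digits 1,2,6,7 already taken and all letters distinct): Y must equal 5, so Y=5.
Step 6. [col 3: W + R ≡ P (mod 10)] from column 3 (W=7, R=2, carry-in 1, digits 1,2,5,6,7 already taken and all letters distinct): P must equal 0 ⇒ P=0.
Step 7. [col 4: V + V ≡ V (mod 10)] in column 4 we have V+V≡V with carry-in 1; given nothing yet and digits 0,1,2,5,6,7 already taken and all letters distinct, that pins V to 9. So V=9.
Step 8. [col 5: G + J ≡ P (mod 10)] column 5 reads G+J+carry(1)=P with J=6, P=0; with digits 0,1,2,5,6,7,9 already taken and all letters distinct, the only value for G is 3, so G=3.
Step 9. [col 6: X + J ≡ N (mod 10)] column 6 reads X+J+carry(1)=N with J=6, N=1; with digits 0,1,2,3,5,6,7,9 already taken and all letters distinct, the only value for X is 4. So X=4.

Answer: G=3, J=6, N=1, P=0, R=2, V=9, W=7, X=4, Y=5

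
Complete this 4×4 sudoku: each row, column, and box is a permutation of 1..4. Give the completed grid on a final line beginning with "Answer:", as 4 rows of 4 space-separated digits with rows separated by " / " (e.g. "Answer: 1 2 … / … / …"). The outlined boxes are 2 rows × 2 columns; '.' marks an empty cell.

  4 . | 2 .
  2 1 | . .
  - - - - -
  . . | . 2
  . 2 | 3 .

Step 1. [r3c3∈{1,4}] col 3 places 1 nowhere but r3c3. So r3c3=1.
Step 2. [r2c4∈{3,4}] 3 has one home in row 2: r2c4, so r2c4=3.
Step 3. [r3c2∈{3,4}] r3c2 is the only open cell in row 3 admitting 4 ⇒ r3c2=4.
Step 4. [r4c1∈{1}] r4c1 has the single candidate 1, so r4c1=1.
Step 5. [r4c4∈{4}] only 4 remains possible at r4c4, so r4c4=4.
Step 6. [r2c3∈{4}] r2c3's peers cover all but 4. So r2c3=4.
Step 7. [r3c1∈{3}] nothing but 3 survives at r3c1. So r3c1=3.
Step 8. [r1c2∈{3}] r1c2 is down to just 3. So r1c2=3.
Step 9. [r1c4∈{1}] r1c4 is down to just 1 ⇒ r1c4=1.

Answer: 4 3 2 1 / 2 1 4 3 / 3 4 1 2 / 1 2 3 4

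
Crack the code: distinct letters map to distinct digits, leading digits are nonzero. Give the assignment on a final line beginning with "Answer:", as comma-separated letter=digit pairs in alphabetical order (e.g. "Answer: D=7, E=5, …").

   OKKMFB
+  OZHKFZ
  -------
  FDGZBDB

Step 1. [F] the sum has 7 digits but both addends have 6; that extra leading digit F is the final carry, namely 1, so F=1.
Step 2. [col 1: B + Z ≡ B (mod 10)] from column 1 (nothing yet, carry-in 0, digits 1 already taken and all letters distinct): Z must equal 0. So Z=0.
Step 3. [col 1: B + Z ≡ B (mod 10)] several values work for B in column 1 (B + Z ≡ B (mod 10), carry-in 0); try B=8 ⇒ B=8.
Step 4. [col 2: F + F ≡ D (mod 10)] in column 2 we have F+F≡D with carry-in 0; given F=1 and digits 0,1,8 already taken and all letters distinct, that pins D to 2, so D=2.
Step 5. [col 3: M + K ≡ B (mod 10)] several values work for M in column 3 (M + K ≡ B (mod 10), carry-in 0); try M=5 ⇒ M=5.
Step 6. [col 3: M + K ≡ B (mod 10)] column 3 reads M+K+carry(0)=B with M=5, B=8; with digits 0,1,2,5,8 already taken and all letters distinct, the only value for K is 3. So K=3.
Step 7. [col 4: K + H ≡ Z (mod 10)] column 4: given K=3, Z=0, carry-in 0, and digits 0,1,2,3,5,8 already taken and all letters distinct, K+H≡Z (mod 10) forces H=7, so H=7.
Step 8. [col 5: K + Z ≡ G (mod 10)] from column 5 (K=3, Z=0, carry-in 1, digits 0,1,2,3,5,7,8 already taken and all letters distinct): G must equal 4. So G=4.
Step 9. [col 6: O + O ≡ D (mod 10)] from column 6 (D=2, carry-in 0, digits 0,1,2,3,4,5,7,8 already taken and all letters distinct): O must equal 6. So O=6.

Answer: B=8, D=2, F=1, G=4, H=7, K=3, M=5, O=6, Z=0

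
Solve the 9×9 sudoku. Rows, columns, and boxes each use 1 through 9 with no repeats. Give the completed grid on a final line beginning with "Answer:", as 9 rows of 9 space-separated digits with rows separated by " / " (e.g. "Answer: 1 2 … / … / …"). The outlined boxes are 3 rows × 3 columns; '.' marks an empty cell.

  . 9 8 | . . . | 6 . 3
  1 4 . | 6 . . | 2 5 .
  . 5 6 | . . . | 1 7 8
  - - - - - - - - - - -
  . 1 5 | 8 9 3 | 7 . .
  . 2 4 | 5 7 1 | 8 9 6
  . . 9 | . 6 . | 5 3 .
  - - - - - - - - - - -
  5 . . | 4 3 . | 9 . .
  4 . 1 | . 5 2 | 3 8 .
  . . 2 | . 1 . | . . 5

Step 1. [r7c3∈{7}] nothing but 7 survives at r7c3. So r7c3=7.
Step 2. [r9c1∈{3,6,8,9}] col 1 places 9 nowhere but r9c1 ⇒ r9c1=9.
Step 3. [r2c6∈{7,8,9}] r2c6 is the only open cell in row 2 admitting 7, so r2c6=7.
Step 4. [r1c8∈{4}] r1c8's peers cover all but 4, so r1c8=4.
Step 5. [r1c5∈{2}] r1c5 is down to just 2. So r1c5=2.
Step 6. [r7c8∈{1,2,6}] r7c8 is the only open cell in col 8 admitting 1. So r7c8=1.
Step 7. [r3c6∈{4,9}] 9 has one home in col 6: r3c6, so r3c6=9.
Step 8. [r9c8∈{6}] nothing but 6 survives at r9c8 ⇒ r9c8=6.
Step 9. [r4c9∈{2,4}] in row 4, 4 fits only at r4c9, so r4c9=4.
Step 10. [r7c6∈{6,8}] col 6 places 6 nowhere but r7c6 ⇒ r7c6=6.
Step 11. [r7c2∈{8}] r7c2 is down to just 8 ⇒ r7c2=8.
Step 12. [r3c1∈{2,3}] in row 3, 2 fits only at r3c1 ⇒ r3c1=2.
Step 13. [r6c4∈{2}] r6c4 is down to just 2. So r6c4=2.
Step 14. [r8c4∈{7,9}] across row 8, 9 lands solely at r8c4. So r8c4=9.
Step 15. [r1c1∈{7}] r1c1 has the single candidate 7. So r1c1=7.
Step 16. [r1c6∈{5}] r1c6 is down to just 5 ⇒ r1c6=5.
Step 17. [r9c2∈{3}] r9c2's peers cover all but 3, so r9c2=3.
Step 18. [r6c1∈{8}] r6c1 has the single candidate 8. So r6c1=8.
Step 19. [r2c5∈{8}] only 8 remains possible at r2c5 ⇒ r2c5=8.
Step 20. [r6c6∈{4}] r6c6's peers cover all but 4, so r6c6=4.
Step 21. [r9c4∈{7}] r9c4 has the single candidate 7, so r9c4=7.
Step 22. [r6c9∈{1}] nothing but 1 survives at r6c9, so r6c9=1.
Step 23. [r3c5∈{4}] only 4 remains possible at r3c5, so r3c5=4.
Step 24. [r4c1∈{6}] only 6 remains possible at r4c1, so r4c1=6.
Step 25. [r3c4∈{3}] nothing but 3 survives at r3c4 ⇒ r3c4=3.
Step 26. [r6c2∈{7}] nothing but 7 survives at r6c2. So r6c2=7.
Step 27. [r8c9∈{7}] r8c9 has the single candidate 7. So r8c9=7.
Step 28. [r9c7∈{4}] r9c7 has the single candidate 4 ⇒ r9c7=4.
Step 29. [r8c2∈{6}] only 6 remains possible at r8c2, so r8c2=6.
Step 30. [r4c8∈{2}] r4c8 is down to just 2 ⇒ r4c8=2.
Step 31. [r2c3∈{3}] r2c3's peers cover all but 3 ⇒ r2c3=3.
Step 32. [r1c4∈{1}] only 1 remains possible at r1c4 ⇒ r1c4=1.
Step 33. [r9c6∈{8}] r9c6's peers cover all but 8, so r9c6=8.
Step 34. [r5c1∈{3}] nothing but 3 survives at r5c1, so r5c1=3.
Step 35. [r7c9∈{2}] r7c9 is down to just 2 ⇒ r7c9=2.
Step 36. [r2c9∈{9}] r2c9 has the single candidate 9. So r2c9=9.

Answer: 7 9 8 1 2 5 6 4 3 / 1 4 3 6 8 7 2 5 9 / 2 5 6 3 4 9 1 7 8 / 6 1 5 8 9 3 7 2 4 / 3 2 4 5 7 1 8 9 6 / 8 7 9 2 6 4 5 3 1 / 5 8 7 4 3 6 9 1 2 / 4 6 1 9 5 2 3 8 7 / 9 3 2 7 1 8 4 6 5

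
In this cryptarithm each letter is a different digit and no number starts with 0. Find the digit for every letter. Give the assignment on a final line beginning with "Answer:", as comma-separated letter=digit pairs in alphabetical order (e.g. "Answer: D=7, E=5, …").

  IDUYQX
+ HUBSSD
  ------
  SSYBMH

Step 1. [col 1: X + D ≡ H (mod 10)] H=3 is one option consistent with column 1 (X + D ≡ H (mod 10), carry-in 0) — take it, so H=3.
Step 2. [col 1: X + D ≡ H (mod 10)] column 1 (X + D ≡ H (mod 10), carry-in 0) doesn't pin D yet; pick D=7 and continue. So D=7.
Step 3. [col 1: X + D ≡ H (mod 10)] column 1 reads X+D+carry(0)=H with D=7, H=3; with digits 3,7 already taken and all letters distinct, the only value for X is 6, so X=6.
Step 4. [col 2: Q + S ≡ M (mod 10)] column 2 (Q + S ≡ M (mod 10), carry-in 1) doesn't pin S yet; pick S=8 and continue, so S=8.
Step 5. [col 2: Q + S ≡ M (mod 10)] M=9 is one option consistent with column 2 (Q + S ≡ M (mod 10), carry-in 1) — take it. So M=9.
Step 6. [col 2: Q + S ≡ M (mod 10)] column 2: given S=8, M=9, carry-in 1, and digits 3,6,7,8,9 already taken and all letters distinct, Q+S≡M (mod 10) forces Q=0 ⇒ Q=0.
Step 7. [col 3: Y + S ≡ B (mod 10)] column 3: given S=8, carry-in 0, and digits 0,3,6,7,8,9 already taken and all letters distinct, Y+S≡B (mod 10) forces Y=4. So Y=4.
Step 8. [col 3: Y + S ≡ B (mod 10)] column 3 reads Y+S+carry(0)=B with Y=4, S=8; with digits 0,3,4,6,7,8,9 already taken and all letters distinct, the only value for B is 2, so B=2.
Step 9. [col 4: U + B ≡ Y (mod 10)] column 4 reads U+B+carry(1)=Y with B=2, Y=4; with digits 0,2,3,4,6,7,8,9 already taken and all letters distinct, the only value for U is 1 ⇒ U=1.
Step 10. [col 6: I + H ≡ S (mod 10)] column 6 reads I+H+carry(0)=S with H=3, S=8; with digits 0,1,2,3,4,6,7,8,9 already taken and all letters distinct, the only value for I is 5. So I=5.

Answer: B=2, D=7, H=3, I=5, M=9, Q=0, S=8, U=1, X=6, Y=4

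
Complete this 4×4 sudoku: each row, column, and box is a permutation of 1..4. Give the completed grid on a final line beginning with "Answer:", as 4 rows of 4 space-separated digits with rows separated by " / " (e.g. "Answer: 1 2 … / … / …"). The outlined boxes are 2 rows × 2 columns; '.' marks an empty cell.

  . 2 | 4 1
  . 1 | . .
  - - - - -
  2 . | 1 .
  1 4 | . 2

Step 1. [r2c4∈{3}] r2c4 has the single candidate 3 ⇒ r2c4=3.
Step 2. [r4c3∈{3}] only 3 remains possible at r4c3. So r4c3=3.
Step 3. [r1c1∈{3}] r1c1's peers cover all but 3, so r1c1=3.
Step 4. [r3c2∈{3}] r3c2 is down to just 3 ⇒ r3c2=3.
Step 5. [r2c3∈{2}] r2c3 is down to just 2, so r2c3=2.
Step 6. [r2c1∈{4}] nothing but 4 survives at r2c1 ⇒ r2c1=4.
Step 7. [r3c4∈{4}] r3c4 has the single candidate 4 ⇒ r3c4=4.

Answer: 3 2 4 1 / 4 1 2 3 / 2 3 1 4 / 1 4 3 2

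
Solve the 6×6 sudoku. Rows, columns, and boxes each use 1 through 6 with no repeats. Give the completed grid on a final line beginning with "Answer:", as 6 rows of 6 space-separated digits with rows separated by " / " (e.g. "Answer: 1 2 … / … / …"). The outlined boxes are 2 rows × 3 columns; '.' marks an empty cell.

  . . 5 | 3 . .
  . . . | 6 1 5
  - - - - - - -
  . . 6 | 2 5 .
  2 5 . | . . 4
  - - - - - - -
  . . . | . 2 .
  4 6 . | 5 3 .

Step 1. [r4c3∈{1,3}] 3 has one home in row 4: r4c3 ⇒ r4c3=3.
Step 2. [r5c3∈{1}] r5c3 has the single candidate 1 ⇒ r5c3=1.
Step 3. [r3c1∈{1}] only 1 remains possible at r3c1. So r3c1=1.
Step 4. [r2c3∈{2,4}] col 3 places 4 nowhere but r2c3 ⇒ r2c3=4.
Step 5. [r2c1∈{3}] r2c1 has the single candidate 3, so r2c1=3.
Step 6. [r2c2∈{2}] r2c2 is down to just 2, so r2c2=2.
Step 7. [r4c5∈{6}] r4c5 is down to just 6, so r4c5=6.
Step 8. [r3c6∈{3}] r3c6 is down to just 3. So r3c6=3.
Step 9. [r5c1∈{5}] nothing but 5 survives at r5c1 ⇒ r5c1=5.
Step 10. [r6c6∈{1}] r6c6 has the single candidate 1, so r6c6=1.
Step 11. [r1c1∈{6}] nothing but 6 survives at r1c1 ⇒ r1c1=6.
Step 12. [r4c4∈{1}] r4c4's peers cover all but 1 ⇒ r4c4=1.
Step 13. [r1c2∈{1}] only 1 remains possible at r1c2, so r1c2=1.
Step 14. [r5c2∈{3}] nothing but 3 survives at r5c2 ⇒ r5c2=3.
Step 15. [r6c3∈{2}] only 2 remains possible at r6c3. So r6c3=2.
Step 16. [r1c5∈{4}] only 4 remains possible at r1c5. So r1c5=4.
Step 17. [r1c6∈{2}] r1c6 is down to just 2 ⇒ r1c6=2.
Step 18. [r5c4∈{4}] r5c4 has the single candidate 4, so r5c4=4.
Step 19. [r3c2∈{4}] r3c2 has the single candidate 4, so r3c2=4.
Step 20. [r5c6∈{6}] r5c6 is down to just 6. So r5c6=6.

Answer: 6 1 5 3 4 2 / 3 2 4 6 1 5 / 1 4 6 2 5 3 / 2 5 3 1 6 4 / 5 3 1 4 2 6 / 4 6 2 5 3 1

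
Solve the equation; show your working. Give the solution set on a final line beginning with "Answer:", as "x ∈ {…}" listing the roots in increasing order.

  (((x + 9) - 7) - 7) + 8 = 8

Step 1. [(((x + 9) - 7) - 7) + 8 = 8] 8 comes off first (subtract 8). So sub: ((x + 9) - 7) - 7 = 0.
Step 2. [((x + 9) - 7) - 7 = 0] -7 is outermost — add 7 both sides. So sub: (x + 9) - 7 = 7.
Step 3. [(x + 9) - 7 = 7] add 7: x sits inside (… - 7). So sub: x + 9 = 14.
Step 4. [x + 9 = 14] the outer +9 inverts by subtracting 9 ⇒ sub: x = 5.

Answer: x ∈ {5}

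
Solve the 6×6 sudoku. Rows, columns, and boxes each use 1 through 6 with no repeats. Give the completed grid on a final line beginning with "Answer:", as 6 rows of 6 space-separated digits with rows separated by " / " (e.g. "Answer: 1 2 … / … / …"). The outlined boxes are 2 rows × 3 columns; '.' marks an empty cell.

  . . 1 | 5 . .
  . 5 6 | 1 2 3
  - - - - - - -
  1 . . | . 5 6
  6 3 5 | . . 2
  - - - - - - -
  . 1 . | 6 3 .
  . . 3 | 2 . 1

Step 1. [r6c5∈{4}] r6c5 is down to just 4 ⇒ r6c5=4.
Step 2. [r2c1∈{4}] r2c1 has the single candidate 4 ⇒ r2c1=4.
Step 3. [r3c2∈{2,4}] in col 2, 4 fits only at r3c2. So r3c2=4.
Step 4. [r5c6∈{5}] r5c6 has the single candidate 5, so r5c6=5.
Step 5. [r5c1∈{2}] nothing but 2 survives at r5c1. So r5c1=2.
Step 6. [r1c6∈{4}] nothing but 4 survives at r1c6, so r1c6=4.
Step 7. [r6c2∈{6}] r6c2 is down to just 6 ⇒ r6c2=6.
Step 8. [r4c4∈{4}] nothing but 4 survives at r4c4, so r4c4=4.
Step 9. [r4c5∈{1}] nothing but 1 survives at r4c5, so r4c5=1.
Step 10. [r3c4∈{3}] r3c4 is down to just 3, so r3c4=3.
Step 11. [r5c3∈{4}] r5c3 has the single candidate 4 ⇒ r5c3=4.
Step 12. [r3c3∈{2}] only 2 remains possible at r3c3. So r3c3=2.
Step 13. [r1c2∈{2}] r1c2 has the single candidate 2, so r1c2=2.
Step 14. [r1c5∈{6}] r1c5's peers cover all but 6 ⇒ r1c5=6.
Step 15. [r1c1∈{3}] only 3 remains possible at r1c1 ⇒ r1c1=3.
Step 16. [r6c1∈{5}] nothing but 5 survives at r6c1. So r6c1=5.

Answer: 3 2 1 5 6 4 / 4 5 6 1 2 3 / 1 4 2 3 5 6 / 6 3 5 4 1 2 / 2 1 4 6 3 5 / 5 6 3 2 4 1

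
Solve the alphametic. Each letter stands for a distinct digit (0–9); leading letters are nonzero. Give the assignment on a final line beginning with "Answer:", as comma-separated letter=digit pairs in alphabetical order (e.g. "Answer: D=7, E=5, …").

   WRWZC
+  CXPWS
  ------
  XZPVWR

Step 1. [col 1: C + S ≡ R (mod 10)] S=3 is one option consistent with column 1 (C + S ≡ R (mod 10), carry-in 0) — take it, so S=3.
Step 2. [col 1: C + S ≡ R (mod 10)] no forcing yet in column 1 (carry-in 0); C=4 is free and consistent — try it, so C=4.
Step 3. [X] adding two 5-digit numbers gives at most 5+1 digits, and here it does — X is that final carry and must be 1 ⇒ X=1.
Step 4. [col 1: C + S ≡ R (mod 10)] column 1: given C=4, S=3, carry-in 0, and digits 1,3,4 already taken and all letters distinct, C+S≡R (mod 10) forces R=7, so R=7.
Step 5. [col 2: Z + W ≡ W (mod 10)] column 2 reads Z+W+carry(0)=W with nothing yet; with digits 1,3,4,7 already taken and all letters distinct, the only value for Z is 0 ⇒ Z=0.
Step 6. [col 2: Z + W ≡ W (mod 10)] several values work for W in column 2 (Z + W ≡ W (mod 10), carry-in 0); try W=6. So W=6.
Step 7. [col 3: W + P ≡ V (mod 10)] no forcing yet in column 3 (carry-in 0); P=9 is free and consistent — try it, so P=9.
Step 8. [col 3: W + P ≡ V (mod 10)] in column 3 we have W+P≡V with carry-in 0; given W=6, P=9 and digits 0,1,3,4,6,7,9 already taken and all letters distinct, that pins V to 5 ⇒ V=5.

Answer: C=4, P=9, R=7, S=3, V=5, W=6, X=1, Z=0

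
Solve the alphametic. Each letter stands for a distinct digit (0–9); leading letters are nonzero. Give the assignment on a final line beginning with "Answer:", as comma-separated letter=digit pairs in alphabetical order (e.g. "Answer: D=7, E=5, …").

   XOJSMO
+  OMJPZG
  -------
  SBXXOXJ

Step 1. [col 1: O + G ≡ J (mod 10)] no forcing yet in column 1 (carry-in 0); G=2 is free and consistent — try it. So G=2.
Step 2. [col 1: O + G ≡ J (mod 10)] J=7 is one option consistent with column 1 (O + G ≡ J (mod 10), carry-in 0) — take it ⇒ J=7.
Step 3. [S] adding two 6-digit numbers gives at most 6+1 digits, and here it does — S is that final carry and must be 1. So S=1.
Step 4. [col 1: O + G ≡ J (mod 10)] in column 1 we have O+G≡J with carry-in 0; given G=2, J=7 and digits 1,2,7 already taken and all letters distinct, that pins O to 5. So O=5.
Step 5. [col 2: M + Z ≡ X (mod 10)] several values work for X in column 2 (M + Z ≡ X (mod 10), carry-in 0); try X=4, so X=4.
Step 6. [col 2: M + Z ≡ X (mod 10)] no forcing yet in column 2 (carry-in 0); M=8 is free and consistent — try it. So M=8.
Step 7. [col 2: M + Z ≡ X (mod 10)] column 2: given M=8, X=4, carry-in 0, and digits 1,2,4,5,7,8 already taken and all letters distinct, M+Z≡X (mod 10) forces Z=6 ⇒ Z=6.
Step 8. [col 3: S + P ≡ O (mod 10)] column 3 reads S+P+carry(1)=O with S=1, O=5; with digits 1,2,4,5,6,7,8 already taken and all letters distinct, the only value for P is 3, so P=3.
Step 9. [col 6: X + O ≡ B (mod 10)] column 6: given X=4, O=5, carry-in 1, and digits 1,2,3,4,5,6,7,8 already taken and all letters distinct, X+O≡B (mod 10) forces B=0. So B=0.

Answer: B=0, G=2, J=7, M=8, O=5, P=3, S=1, X=4, Z=6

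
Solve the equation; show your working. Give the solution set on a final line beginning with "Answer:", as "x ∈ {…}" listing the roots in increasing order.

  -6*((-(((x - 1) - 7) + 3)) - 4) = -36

Step 1. [-6*((-(((x - 1) - 7) + 3)) - 4) = -36] LHS = -6·(…); ÷-6 both sides ⇒ div: (-(((x - 1) - 7) + 3)) - 4 = 6.
Step 2. [(-(((x - 1) - 7) + 3)) - 4 = 6] -4 is outermost — add 4 both sides. So sub: -(((x - 1) - 7) + 3) = 10.
Step 3. [-(((x - 1) - 7) + 3) = 10] leading − — multiply by −1 ⇒ neg: ((x - 1) - 7) + 3 = -10.
Step 4. [((x - 1) - 7) + 3 = -10] the outer +3 inverts by subtracting 3, so sub: (x - 1) - 7 = -13.
Step 5. [(x - 1) - 7 = -13] add 7: x sits inside (… - 7) ⇒ sub: x - 1 = -6.
Step 6. [x - 1 = -6] the outer -1 inverts by adding 1, so sub: x = -5.

Answer: x ∈ {-5}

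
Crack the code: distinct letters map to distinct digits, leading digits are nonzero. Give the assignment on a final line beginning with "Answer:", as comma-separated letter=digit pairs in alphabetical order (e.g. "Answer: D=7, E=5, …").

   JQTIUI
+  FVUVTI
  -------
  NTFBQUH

Step 1. [N] N is the leading digit of a 7-digit sum of two 6-digit numbers; the final carry is exactly 1 ⇒ N=1.
Step 2. [col 1: I + I ≡ H (mod 10)] I=4 is one option consistent with column 1 (I + I ≡ H (mod 10), carry-in 0) — take it ⇒ I=4.
Step 3. [col 1: I + I ≡ H (mod 10)] in column 1 we have I+I≡H with carry-in 0; given I=4 and digits 1,4 already taken and all letters distinct, that pins H to 8, so H=8.
Step 4. [col 2: U + T ≡ U (mod 10)] in column 2 we have U+T≡U with carry-in 0; given nothing yet and digits 1,4,8 already taken and all letters distinct, that pins T to 0. So T=0.
Step 5. [col 2: U + T ≡ U (mod 10)] column 2 (U + T ≡ U (mod 10), carry-in 0) doesn't pin U yet; pick U=5 and continue, so U=5.
Step 6. [col 3: I + V ≡ Q (mod 10)] column 3 (I + V ≡ Q (mod 10), carry-in 0) doesn't pin Q yet; pick Q=3 and continue ⇒ Q=3.
Step 7. [col 3: I + V ≡ Q (mod 10)] from column 3 (I=4, Q=3, carry-in 0, digits 0,1,3,4,5,8 already taken and all letters distinct): V must equal 9, so V=9.
Step 8. [col 4: T + U ≡ B (mod 10)] from column 4 (T=0, U=5, carry-in 1, digits 0,1,3,4,5,8,9 already taken and all letters distinct): B must equal 6, so B=6.
Step 9. [col 5: Q + V ≡ F (mod 10)] column 5 reads Q+V+carry(0)=F with Q=3, V=9; with digits 0,1,3,4,5,6,8,9 already taken and all letters distinct, the only value for F is 2. So F=2.
Step 10. [col 6: J + F ≡ T (mod 10)] in column 6 we have J+F≡T with carry-in 1; given F=2, T=0 and digits 0,1,2,3,4,5,6,8,9 already taken and all letters distinct, that pins J to 7 ⇒ J=7.

Answer: B=6, F=2, H=8, I=4, J=7, N=1, Q=3, T=0, U=5, V=9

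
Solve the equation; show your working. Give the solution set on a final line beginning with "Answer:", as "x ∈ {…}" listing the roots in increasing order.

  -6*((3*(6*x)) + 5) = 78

Step 1. [-6*((3*(6*x)) + 5) = 78] -6·(inner) — divide through by -6. So div: (3*(6*x)) + 5 = -13.
Step 2. [(3*(6*x)) + 5 = -13] the outer +5 inverts by subtracting 5, so sub: 3*(6*x) = -18.
Step 3. [3*(6*x) = -18] leading coefficient 3: divide by 3 ⇒ div: 6*x = -6.
Step 4. [6*x = -6] 6 out front; divide by 6, so div: x = -1.

Answer: x ∈ {-1}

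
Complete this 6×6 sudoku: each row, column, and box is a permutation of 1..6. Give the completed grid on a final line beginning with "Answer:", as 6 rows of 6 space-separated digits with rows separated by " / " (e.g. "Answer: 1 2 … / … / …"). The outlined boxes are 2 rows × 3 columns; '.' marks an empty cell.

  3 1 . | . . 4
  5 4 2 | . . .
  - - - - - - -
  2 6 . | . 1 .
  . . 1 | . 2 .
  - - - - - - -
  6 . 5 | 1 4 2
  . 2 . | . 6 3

Step 1. [r3c6∈{5}] nothing but 5 survives at r3c6 ⇒ r3c6=5.
Step 2. [r3c3∈{3,4}] 3 has one home in col 3: r3c3 ⇒ r3c3=3.
Step 3. [r4c4∈{3,4,6}] in row 4, 3 fits only at r4c4. So r4c4=3.
Step 4. [r1c4∈{2,5,6}] row 1 places 2 nowhere but r1c4. So r1c4=2.
Step 5. [r6c3∈{4}] only 4 remains possible at r6c3 ⇒ r6c3=4.
Step 6. [r4c6∈{6}] r4c6 is down to just 6, so r4c6=6.
Step 7. [r2c6∈{1}] only 1 remains possible at r2c6. So r2c6=1.
Step 8. [r1c5∈{5}] r1c5 is down to just 5 ⇒ r1c5=5.
Step 9. [r6c1∈{1}] nothing but 1 survives at r6c1, so r6c1=1.
Step 10. [r4c2∈{5}] r4c2's peers cover all but 5 ⇒ r4c2=5.
Step 11. [r1c3∈{6}] r1c3 is down to just 6. So r1c3=6.
Step 12. [r5c2∈{3}] r5c2 has the single candidate 3. So r5c2=3.
Step 13. [r6c4∈{5}] r6c4 has the single candidate 5 ⇒ r6c4=5.
Step 14. [r4c1∈{4}] r4c1 has the single candidate 4. So r4c1=4.
Step 15. [r2c4∈{6}] r2c4 has the single candidate 6, so r2c4=6.
Step 16. [r2c5∈{3}] only 3 remains possible at r2c5. So r2c5=3.
Step 17. [r3c4∈{4}] r3c4 has the single candidate 4, so r3c4=4.

Answer: 3 1 6 2 5 4 / 5 4 2 6 3 1 / 2 6 3 4 1 5 / 4 5 1 3 2 6 / 6 3 5 1 4 2 / 1 2 4 5 6 3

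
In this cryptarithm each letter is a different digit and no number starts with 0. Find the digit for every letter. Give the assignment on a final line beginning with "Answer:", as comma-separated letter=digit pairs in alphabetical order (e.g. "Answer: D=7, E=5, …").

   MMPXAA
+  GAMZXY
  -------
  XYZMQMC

Step 1. [col 1: A + Y ≡ C (mod 10)] C=9 is one option consistent with column 1 (A + Y ≡ C (mod 10), carry-in 0) — take it, so C=9.
Step 2. [col 1: A + Y ≡ C (mod 10)] no forcing yet in column 1 (carry-in 0); A=7 is free and consistent — try it, so A=7.
Step 3. [col 1: A + Y ≡ C (mod 10)] column 1 reads A+Y+carry(0)=C with A=7, C=9; with digits 7,9 already taken and all letters distinct, the only value for Y is 2, so Y=2.
Step 4. [col 2: A + X ≡ M (mod 10)] column 2 (A + X ≡ M (mod 10), carry-in 0) doesn't pin X yet; pick X=1 and continue ⇒ X=1.
Step 5. [col 2: A + X ≡ M (mod 10)] column 2: given A=7, X=1, carry-in 0, and digits 1,2,7,9 already taken and all letters distinct, A+X≡M (mod 10) forces M=8, so M=8.
Step 6. [col 3: X + Z ≡ Q (mod 10)] several values work for Q in column 3 (X + Z ≡ Q (mod 10), carry-in 0); try Q=6, so Q=6.
Step 7. [col 3: X + Z ≡ Q (mod 10)] from column 3 (X=1, Q=6, carry-in 0, digits 1,2,6,7,8,9 already taken and all letters distinct): Z must equal 5. So Z=5.
Step 8. [col 4: P + M ≡ M (mod 10)] in column 4 we have P+M≡M with carry-in 0; given M=8 and digits 1,2,5,6,7,8,9 already taken and all letters distinct, that pins P to 0 ⇒ P=0.
Step 9. [col 6: M + G ≡ Y (mod 10)] from column 6 (M=8, Y=2, carry-in 1, digits 0,1,2,5,6,7,8,9 already taken and all letters distinct): G must equal 3 ⇒ G=3.

Answer: A=7, C=9, G=3, M=8, P=0, Q=6, X=1, Y=2, Z=5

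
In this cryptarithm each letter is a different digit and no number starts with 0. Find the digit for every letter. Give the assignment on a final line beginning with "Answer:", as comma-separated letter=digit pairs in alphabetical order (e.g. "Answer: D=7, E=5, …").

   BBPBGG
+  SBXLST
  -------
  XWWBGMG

Step 1. [X] X is the leading digit of a 7-digit sum of two 6-digit numbers; the final carry is exactly 1 ⇒ X=1.
Step 2. [col 1: G + T ≡ G (mod 10)] column 1: given nothing yet, carry-in 0, and digits 1 already taken and all letters distinct, G+T≡G (mod 10) forces T=0, so T=0.
Step 3. [col 1: G + T ≡ G (mod 10)] column 1 (G + T ≡ G (mod 10), carry-in 0) doesn't pin G yet; pick G=3 and continue. So G=3.
Step 4. [col 2: G + S ≡ M (mod 10)] column 2 (G + S ≡ M (mod 10), carry-in 0) doesn't pin S yet; pick S=5 and continue ⇒ S=5.
Step 5. [col 2: G + S ≡ M (mod 10)] from column 2 (G=3, S=5, carry-in 0, digits 0,1,3,5 already taken and all letters distinct): M must equal 8. So M=8.
Step 6. [col 3: B + L ≡ G (mod 10)] column 3 (B + L ≡ G (mod 10), carry-in 0) doesn't pin L yet; pick L=7 and continue, so L=7.
Step 7. [col 3: B + L ≡ G (mod 10)] column 3 reads B+L+carry(0)=G with L=7, G=3; with digits 0,1,3,5,7,8 already taken and all letters distinct, the only value for B is 6. So B=6.
Step 8. [col 4: P + X ≡ B (mod 10)] column 4 reads P+X+carry(1)=B with X=1, B=6; with digits 0,1,3,5,6,7,8 already taken and all letters distinct, the only value for P is 4. So P=4.
Step 9. [col 5: B + B ≡ W (mod 10)] column 5: given B=6, carry-in 0, and digits 0,1,3,4,5,6,7,8 already taken and all letters distinct, B+B≡W (mod 10) forces W=2, so W=2.

Answer: B=6, G=3, L=7, M=8, P=4, S=5, T=0, W=2, X=1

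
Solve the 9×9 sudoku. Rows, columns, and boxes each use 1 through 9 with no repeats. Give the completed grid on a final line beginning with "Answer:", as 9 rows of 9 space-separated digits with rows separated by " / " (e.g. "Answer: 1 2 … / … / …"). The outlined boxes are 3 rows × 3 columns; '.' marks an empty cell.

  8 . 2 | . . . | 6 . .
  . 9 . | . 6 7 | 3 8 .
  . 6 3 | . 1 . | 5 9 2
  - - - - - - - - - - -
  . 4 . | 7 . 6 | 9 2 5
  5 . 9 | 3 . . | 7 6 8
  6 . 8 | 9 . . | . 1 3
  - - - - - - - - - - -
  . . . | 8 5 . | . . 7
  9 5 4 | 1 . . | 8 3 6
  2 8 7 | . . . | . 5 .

Step 1. [r3c4∈{4}] r3c4 is down to just 4, so r3c4=4.
Step 2. [r7c6∈{2,3,4,9}] in row 7, 9 fits only at r7c6, so r7c6=9.
Step 3. [r4c3∈{1}] r4c3 has the single candidate 1, so r4c3=1.
Step 4. [r7c8∈{4}] r7c8's peers cover all but 4 ⇒ r7c8=4.
Step 5. [r5c2∈{2}] only 2 remains possible at r5c2 ⇒ r5c2=2.
Step 6. [r5c5∈{4}] only 4 remains possible at r5c5, so r5c5=4.
Step 7. [r8c6∈{2}] nothing but 2 survives at r8c6. So r8c6=2.
Step 8. [r1c9∈{1,4}] 4 has one home in row 1: r1c9 ⇒ r1c9=4.
Step 9. [r1c2∈{1,7}] row 1 places 1 nowhere but r1c2, so r1c2=1.
Step 10. [r9c5∈{3}] r9c5's peers cover all but 3. So r9c5=3.
Step 11. [r1c4∈{5}] only 5 remains possible at r1c4, so r1c4=5.
Step 12. [r9c7∈{1}] r9c7 has the single candidate 1, so r9c7=1.
Step 13. [r7c2∈{3}] r7c2's peers cover all but 3. So r7c2=3.
Step 14. [r6c6∈{5}] nothing but 5 survives at r6c6. So r6c6=5.
Step 15. [r2c4∈{2}] r2c4 has the single candidate 2, so r2c4=2.
Step 16. [r9c6∈{4}] r9c6 is down to just 4 ⇒ r9c6=4.
Step 17. [r7c3∈{6}] r7c3 is down to just 6. So r7c3=6.
Step 18. [r7c1∈{1}] only 1 remains possible at r7c1 ⇒ r7c1=1.
Step 19. [r3c1∈{7}] r3c1 has the single candidate 7. So r3c1=7.
Step 20. [r6c2∈{7}] r6c2's peers cover all but 7. So r6c2=7.
Step 21. [r6c5∈{2}] only 2 remains possible at r6c5 ⇒ r6c5=2.
Step 22. [r5c6∈{1}] nothing but 1 survives at r5c6, so r5c6=1.
Step 23. [r2c1∈{4}] r2c1 has the single candidate 4. So r2c1=4.
Step 24. [r4c1∈{3}] only 3 remains possible at r4c1, so r4c1=3.
Step 25. [r2c9∈{1}] only 1 remains possible at r2c9 ⇒ r2c9=1.
Step 26. [r9c4∈{6}] only 6 remains possible at r9c4, so r9c4=6.
Step 27. [r9c9∈{9}] r9c9 is down to just 9. So r9c9=9.
Step 28. [r2c3∈{5}] r2c3's peers cover all but 5 ⇒ r2c3=5.
Step 29. [r3c6∈{8}] only 8 remains possible at r3c6. So r3c6=8.
Step 30. [r8c5∈{7}] only 7 remains possible at r8c5. So r8c5=7.
Step 31. [r1c8∈{7}] only 7 remains possible at r1c8, so r1c8=7.
Step 32. [r1c5∈{9}] r1c5 has the single candidate 9. So r1c5=9.
Step 33. [r7c7∈{2}] only 2 remains possible at r7c7. So r7c7=2.
Step 34. [r1c6∈{3}] r1c6 has the single candidate 3, so r1c6=3.
Step 35. [r6c7∈{4}] r6c7 has the single candidate 4. So r6c7=4.
Step 36. [r4c5∈{8}] r4c5 has the single candidate 8. So r4c5=8.

Answer: 8 1 2 5 9 3 6 7 4 / 4 9 5 2 6 7 3 8 1 / 7 6 3 4 1 8 5 9 2 / 3 4 1 7 8 6 9 2 5 / 5 2 9 3 4 1 7 6 8 / 6 7 8 9 2 5 4 1 3 / 1 3 6 8 5 9 2 4 7 / 9 5 4 1 7 2 8 3 6 / 2 8 7 6 3 4 1 5 9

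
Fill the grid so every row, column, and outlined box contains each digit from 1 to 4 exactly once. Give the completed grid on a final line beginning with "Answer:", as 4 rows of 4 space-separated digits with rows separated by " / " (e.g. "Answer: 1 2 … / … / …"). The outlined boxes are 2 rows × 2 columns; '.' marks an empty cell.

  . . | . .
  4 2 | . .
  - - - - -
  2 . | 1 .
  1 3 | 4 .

Step 1. [r2c3∈{3}] r2c3's peers cover all but 3, so r2c3=3.
Step 2. [r1c4∈{1,2,4}] r1c4 is the only open cell in row 1 admitting 4. So r1c4=4.
Step 3. [r3c2∈{4}] nothing but 4 survives at r3c2 ⇒ r3c2=4.
Step 4. [r3c4∈{3}] only 3 remains possible at r3c4 ⇒ r3c4=3.
Step 5. [r1c1∈{3}] only 3 remains possible at r1c1. So r1c1=3.
Step 6. [r1c2∈{1}] nothing but 1 survives at r1c2. So r1c2=1.
Step 7. [r1c3∈{2}] nothing but 2 survives at r1c3, so r1c3=2.
Step 8. [r2c4∈{1}] r2c4 is down to just 1 ⇒ r2c4=1.
Step 9. [r4c4∈{2}] r4c4 has the single candidate 2 ⇒ r4c4=2.

Answer: 3 1 2 4 / 4 2 3 1 / 2 4 1 3 / 1 3 4 2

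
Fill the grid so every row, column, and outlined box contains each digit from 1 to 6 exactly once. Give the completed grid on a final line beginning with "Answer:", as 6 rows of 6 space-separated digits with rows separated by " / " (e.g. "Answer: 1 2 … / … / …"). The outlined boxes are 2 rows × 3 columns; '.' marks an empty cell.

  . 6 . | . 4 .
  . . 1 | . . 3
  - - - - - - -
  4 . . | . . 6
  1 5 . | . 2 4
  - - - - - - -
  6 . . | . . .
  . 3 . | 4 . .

Step 1. [r5c2∈{1,2,4}] r5c2 is the only open cell in col 2 admitting 1, so r5c2=1.
Step 2. [r4c4∈{3}] nothing but 3 survives at r4c4, so r4c4=3.
Step 3. [r1c1∈{2,3,5}] r1c1 is the only open cell in col 1 admitting 3, so r1c1=3.
Step 4. [r6c5∈{1,5,6}] 6 has one home in row 6: r6c5. So r6c5=6.
Step 5. [r2c5∈{5}] r2c5 has the single candidate 5, so r2c5=5.
Step 6. [r2c1∈{2}] r2c1's peers cover all but 2, so r2c1=2.
Step 7. [r6c1∈{5}] r6c1 has the single candidate 5, so r6c1=5.
Step 8. [r6c3∈{2}] only 2 remains possible at r6c3 ⇒ r6c3=2.
Step 9. [r5c6∈{2,5}] r5c6 is the only open cell in col 6 admitting 5 ⇒ r5c6=5.
Step 10. [r1c6∈{1,2}] 2 has one home in col 6: r1c6. So r1c6=2.
Step 11. [r3c5∈{1}] r3c5 is down to just 1 ⇒ r3c5=1.
Step 12. [r4c3∈{6}] nothing but 6 survives at r4c3 ⇒ r4c3=6.
Step 13. [r5c5∈{3}] r5c5's peers cover all but 3 ⇒ r5c5=3.
Step 14. [r6c6∈{1}] nothing but 1 survives at r6c6. So r6c6=1.
Step 15. [r5c4∈{2}] r5c4's peers cover all but 2. So r5c4=2.
Step 16. [r1c3∈{5}] only 5 remains possible at r1c3, so r1c3=5.
Step 17. [r3c4∈{5}] r3c4 is down to just 5 ⇒ r3c4=5.
Step 18. [r2c4∈{6}] r2c4's peers cover all but 6. So r2c4=6.
Step 19. [r1c4∈{1}] r1c4's peers cover all but 1, so r1c4=1.
Step 20. [r3c3∈{3}] r3c3 is down to just 3, so r3c3=3.
Step 21. [r3c2∈{2}] only 2 remains possible at r3c2, so r3c2=2.
Step 22. [r5c3∈{4}] r5c3 is down to just 4. So r5c3=4.
Step 23. [r2c2∈{4}] only 4 remains possible at r2c2, so r2c2=4.

Answer: 3 6 5 1 4 2 / 2 4 1 6 5 3 / 4 2 3 5 1 6 / 1 5 6 3 2 4 / 6 1 4 2 3 5 / 5 3 2 4 6 1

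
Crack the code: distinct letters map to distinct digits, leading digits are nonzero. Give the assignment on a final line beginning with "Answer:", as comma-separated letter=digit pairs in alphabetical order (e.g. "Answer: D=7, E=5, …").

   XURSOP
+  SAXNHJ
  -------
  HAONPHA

Step 1. [H] H is the leading digit of a 7-digit sum of two 6-digit numbers; the final carry is exactly 1, so H=1.
Step 2. [col 1: P + J ≡ A (mod 10)] P=6 is one option consistent with column 1 (P + J ≡ A (mod 10), carry-in 0) — take it. So P=6.
Step 3. [col 1: P + J ≡ A (mod 10)] column 1 (P + J ≡ A (mod 10), carry-in 0) doesn't pin A yet; pick A=0 and continue. So A=0.
Step 4. [col 1: P + J ≡ A (mod 10)] from column 1 (P=6, A=0, carry-in 0, digits 0,1,6 already taken and all letters distinct): J must equal 4 ⇒ J=4.
Step 5. [col 2: O + H ≡ H (mod 10)] column 2: given H=1, carry-in 1, and digits 0,1,4,6 already taken and all letters distinct, O+H≡H (mod 10) forces O=9 ⇒ O=9.
Step 6. [col 3: S + N ≡ P (mod 10)] no forcing yet in column 3 (carry-in 1); N=2 is free and consistent — try it ⇒ N=2.
Step 7. [col 3: S + N ≡ P (mod 10)] column 3 reads S+N+carry(1)=P with N=2, P=6; with digits 0,1,2,4,6,9 already taken and all letters distinct, the only value for S is 3 ⇒ S=3.
Step 8. [col 4: R + X ≡ N (mod 10)] X=7 is one option consistent with column 4 (R + X ≡ N (mod 10), carry-in 0) — take it. So X=7.
Step 9. [col 4: R + X ≡ N (mod 10)] in column 4 we have R+X≡N with carry-in 0; given X=7, N=2 and digits 0,1,2,3,4,6,7,9 already taken and all letters distinct, that pins R to 5, so R=5.
Step 10. [col 5: U + A ≡ O (mod 10)] column 5: given A=0, O=9, carry-in 1, and digits 0,1,2,3,4,5,6,7,9 already taken and all letters distinct, U+A≡O (mod 10) forces U=8. So U=8.

Answer: A=0, H=1, J=4, N=2, O=9, P=6, R=5, S=3, U=8, X=7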